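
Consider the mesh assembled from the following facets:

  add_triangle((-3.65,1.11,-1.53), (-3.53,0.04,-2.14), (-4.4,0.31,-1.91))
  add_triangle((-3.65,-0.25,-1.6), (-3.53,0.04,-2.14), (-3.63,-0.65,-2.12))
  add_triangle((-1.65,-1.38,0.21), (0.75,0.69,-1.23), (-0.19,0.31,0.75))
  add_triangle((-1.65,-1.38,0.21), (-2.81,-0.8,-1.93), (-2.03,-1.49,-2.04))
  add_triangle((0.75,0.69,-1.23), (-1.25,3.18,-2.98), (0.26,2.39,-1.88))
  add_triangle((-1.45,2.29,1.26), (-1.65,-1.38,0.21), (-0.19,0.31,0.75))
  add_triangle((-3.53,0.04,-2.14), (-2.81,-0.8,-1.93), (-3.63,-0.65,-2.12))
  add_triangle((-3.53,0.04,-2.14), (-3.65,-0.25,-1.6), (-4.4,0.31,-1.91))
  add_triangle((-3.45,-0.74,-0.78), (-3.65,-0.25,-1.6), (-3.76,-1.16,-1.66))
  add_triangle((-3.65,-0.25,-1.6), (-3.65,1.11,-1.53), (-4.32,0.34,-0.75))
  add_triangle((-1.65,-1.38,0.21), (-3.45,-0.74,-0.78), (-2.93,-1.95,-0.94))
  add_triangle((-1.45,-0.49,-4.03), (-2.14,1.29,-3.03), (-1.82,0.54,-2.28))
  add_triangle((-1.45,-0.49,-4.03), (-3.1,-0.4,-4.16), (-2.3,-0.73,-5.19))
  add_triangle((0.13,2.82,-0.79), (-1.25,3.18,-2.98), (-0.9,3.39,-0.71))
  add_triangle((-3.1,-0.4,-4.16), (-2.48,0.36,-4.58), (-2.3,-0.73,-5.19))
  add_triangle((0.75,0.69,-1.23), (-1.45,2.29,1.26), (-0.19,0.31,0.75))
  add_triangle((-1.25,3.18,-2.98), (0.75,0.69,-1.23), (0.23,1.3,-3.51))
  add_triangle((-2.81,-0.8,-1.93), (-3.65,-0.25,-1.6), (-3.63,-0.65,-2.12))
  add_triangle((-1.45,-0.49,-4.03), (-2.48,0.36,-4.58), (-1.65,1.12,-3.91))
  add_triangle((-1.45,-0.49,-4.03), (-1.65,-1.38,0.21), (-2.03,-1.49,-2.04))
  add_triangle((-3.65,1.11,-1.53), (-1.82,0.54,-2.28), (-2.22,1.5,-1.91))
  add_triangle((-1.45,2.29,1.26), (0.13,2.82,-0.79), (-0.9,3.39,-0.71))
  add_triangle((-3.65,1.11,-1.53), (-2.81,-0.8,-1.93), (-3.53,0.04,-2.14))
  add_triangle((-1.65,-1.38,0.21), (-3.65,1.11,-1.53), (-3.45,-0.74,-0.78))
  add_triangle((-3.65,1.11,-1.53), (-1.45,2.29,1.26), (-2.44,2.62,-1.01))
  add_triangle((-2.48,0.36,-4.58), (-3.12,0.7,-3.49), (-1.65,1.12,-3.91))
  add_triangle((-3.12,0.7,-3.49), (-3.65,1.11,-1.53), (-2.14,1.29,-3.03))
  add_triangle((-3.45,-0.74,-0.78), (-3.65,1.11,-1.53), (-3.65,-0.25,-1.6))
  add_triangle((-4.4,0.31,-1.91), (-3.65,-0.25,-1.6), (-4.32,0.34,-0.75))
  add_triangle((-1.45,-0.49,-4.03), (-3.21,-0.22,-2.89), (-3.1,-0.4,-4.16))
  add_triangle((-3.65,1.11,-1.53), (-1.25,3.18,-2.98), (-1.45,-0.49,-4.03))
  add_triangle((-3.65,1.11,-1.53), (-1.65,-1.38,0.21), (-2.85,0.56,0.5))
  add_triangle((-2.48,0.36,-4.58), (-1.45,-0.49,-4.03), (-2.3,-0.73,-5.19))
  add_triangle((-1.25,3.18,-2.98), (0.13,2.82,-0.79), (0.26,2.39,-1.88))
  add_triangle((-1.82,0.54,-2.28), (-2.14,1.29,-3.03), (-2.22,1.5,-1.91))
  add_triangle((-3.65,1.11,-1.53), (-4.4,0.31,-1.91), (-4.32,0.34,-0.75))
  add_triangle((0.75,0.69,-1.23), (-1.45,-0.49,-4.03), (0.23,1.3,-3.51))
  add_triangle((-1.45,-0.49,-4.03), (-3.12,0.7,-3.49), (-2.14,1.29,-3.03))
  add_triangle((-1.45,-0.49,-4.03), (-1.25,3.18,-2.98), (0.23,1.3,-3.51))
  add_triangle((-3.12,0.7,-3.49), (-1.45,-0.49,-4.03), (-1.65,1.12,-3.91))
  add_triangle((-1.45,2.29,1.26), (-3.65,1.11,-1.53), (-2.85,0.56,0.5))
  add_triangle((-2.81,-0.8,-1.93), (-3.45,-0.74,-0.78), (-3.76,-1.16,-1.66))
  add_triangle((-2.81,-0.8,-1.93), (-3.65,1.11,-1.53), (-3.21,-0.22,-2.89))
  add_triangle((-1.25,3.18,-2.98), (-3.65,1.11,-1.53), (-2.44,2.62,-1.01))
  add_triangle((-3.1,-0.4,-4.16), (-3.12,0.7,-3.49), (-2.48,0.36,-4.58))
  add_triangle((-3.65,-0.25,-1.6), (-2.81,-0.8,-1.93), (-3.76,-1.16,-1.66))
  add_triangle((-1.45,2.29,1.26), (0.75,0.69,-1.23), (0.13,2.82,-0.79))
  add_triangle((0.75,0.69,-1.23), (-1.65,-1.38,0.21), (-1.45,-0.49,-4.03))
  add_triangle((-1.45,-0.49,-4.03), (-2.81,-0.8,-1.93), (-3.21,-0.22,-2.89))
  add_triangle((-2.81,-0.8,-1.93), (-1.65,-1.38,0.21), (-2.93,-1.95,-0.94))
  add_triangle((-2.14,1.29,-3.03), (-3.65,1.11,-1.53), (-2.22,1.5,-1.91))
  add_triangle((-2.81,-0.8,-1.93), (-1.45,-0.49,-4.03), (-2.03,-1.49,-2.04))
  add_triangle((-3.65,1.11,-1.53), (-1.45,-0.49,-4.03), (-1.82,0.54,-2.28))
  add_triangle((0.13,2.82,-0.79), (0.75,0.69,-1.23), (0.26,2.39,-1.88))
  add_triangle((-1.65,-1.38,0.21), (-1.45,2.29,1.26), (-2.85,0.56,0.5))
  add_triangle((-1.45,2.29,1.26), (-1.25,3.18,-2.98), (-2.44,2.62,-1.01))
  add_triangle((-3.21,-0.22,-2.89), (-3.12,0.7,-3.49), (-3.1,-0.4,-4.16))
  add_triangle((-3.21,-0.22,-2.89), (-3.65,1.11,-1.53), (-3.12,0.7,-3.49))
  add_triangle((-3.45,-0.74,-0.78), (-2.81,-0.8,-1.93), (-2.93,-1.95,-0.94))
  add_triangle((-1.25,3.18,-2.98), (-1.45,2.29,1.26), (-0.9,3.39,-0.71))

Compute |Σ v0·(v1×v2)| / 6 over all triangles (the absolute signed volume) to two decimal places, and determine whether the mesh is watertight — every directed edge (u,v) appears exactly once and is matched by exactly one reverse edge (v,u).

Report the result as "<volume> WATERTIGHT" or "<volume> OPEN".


Per-triangle v0·(v1×v2)/6:
  t1: +0.3717
  t2: +0.2353
  t3: -0.1588
  t4: +0.8491
  t5: +0.5656
  t6: +0.5605
  t7: +0.1316
  t8: +0.2236
  t9: +0.4057
  t10: -0.9191
  t11: +0.6068
  t12: -0.5373
  t13: -0.1373
  t14: +1.1945
  t15: +1.0193
  t16: +0.2663
  t17: +1.0113
  t18: +0.0249
  t19: +0.7419
  t20: -0.2159
  t21: -0.7693
  t22: +0.7688
  t23: -0.1917
  t24: +0.2188
  t25: +2.1195
  t26: +0.9150
  t27: +1.1714
  t28: +0.6273
  t29: +0.4181
  t30: +0.0127
  t31: +7.2198
  t32: +1.7717
  t33: +0.3217
  t34: +0.9417
  t35: -0.2622
  t36: +0.7023
  t37: +0.5413
  t38: +1.2838
  t39: +3.7582
  t40: -1.8141
  t41: +2.2547
  t42: -0.1713
  t43: +1.0072
  t44: +2.8276
  t45: +0.9580
  t46: +0.3790
  t47: -0.1161
  t48: +0.1528
  t49: +1.0108
  t50: -0.2448
  t51: +0.6895
  t52: +1.2727
  t53: -0.8311
  t54: +0.3356
  t55: +0.7384
  t56: +2.1244
  t57: +0.7377
  t58: +1.3541
  t59: +0.9523
  t60: +1.4997
Σ = +42.9254 → |volume| = 42.93

Directed edges: 180 total, each appears once with its reverse present → watertight.

42.93 WATERTIGHT


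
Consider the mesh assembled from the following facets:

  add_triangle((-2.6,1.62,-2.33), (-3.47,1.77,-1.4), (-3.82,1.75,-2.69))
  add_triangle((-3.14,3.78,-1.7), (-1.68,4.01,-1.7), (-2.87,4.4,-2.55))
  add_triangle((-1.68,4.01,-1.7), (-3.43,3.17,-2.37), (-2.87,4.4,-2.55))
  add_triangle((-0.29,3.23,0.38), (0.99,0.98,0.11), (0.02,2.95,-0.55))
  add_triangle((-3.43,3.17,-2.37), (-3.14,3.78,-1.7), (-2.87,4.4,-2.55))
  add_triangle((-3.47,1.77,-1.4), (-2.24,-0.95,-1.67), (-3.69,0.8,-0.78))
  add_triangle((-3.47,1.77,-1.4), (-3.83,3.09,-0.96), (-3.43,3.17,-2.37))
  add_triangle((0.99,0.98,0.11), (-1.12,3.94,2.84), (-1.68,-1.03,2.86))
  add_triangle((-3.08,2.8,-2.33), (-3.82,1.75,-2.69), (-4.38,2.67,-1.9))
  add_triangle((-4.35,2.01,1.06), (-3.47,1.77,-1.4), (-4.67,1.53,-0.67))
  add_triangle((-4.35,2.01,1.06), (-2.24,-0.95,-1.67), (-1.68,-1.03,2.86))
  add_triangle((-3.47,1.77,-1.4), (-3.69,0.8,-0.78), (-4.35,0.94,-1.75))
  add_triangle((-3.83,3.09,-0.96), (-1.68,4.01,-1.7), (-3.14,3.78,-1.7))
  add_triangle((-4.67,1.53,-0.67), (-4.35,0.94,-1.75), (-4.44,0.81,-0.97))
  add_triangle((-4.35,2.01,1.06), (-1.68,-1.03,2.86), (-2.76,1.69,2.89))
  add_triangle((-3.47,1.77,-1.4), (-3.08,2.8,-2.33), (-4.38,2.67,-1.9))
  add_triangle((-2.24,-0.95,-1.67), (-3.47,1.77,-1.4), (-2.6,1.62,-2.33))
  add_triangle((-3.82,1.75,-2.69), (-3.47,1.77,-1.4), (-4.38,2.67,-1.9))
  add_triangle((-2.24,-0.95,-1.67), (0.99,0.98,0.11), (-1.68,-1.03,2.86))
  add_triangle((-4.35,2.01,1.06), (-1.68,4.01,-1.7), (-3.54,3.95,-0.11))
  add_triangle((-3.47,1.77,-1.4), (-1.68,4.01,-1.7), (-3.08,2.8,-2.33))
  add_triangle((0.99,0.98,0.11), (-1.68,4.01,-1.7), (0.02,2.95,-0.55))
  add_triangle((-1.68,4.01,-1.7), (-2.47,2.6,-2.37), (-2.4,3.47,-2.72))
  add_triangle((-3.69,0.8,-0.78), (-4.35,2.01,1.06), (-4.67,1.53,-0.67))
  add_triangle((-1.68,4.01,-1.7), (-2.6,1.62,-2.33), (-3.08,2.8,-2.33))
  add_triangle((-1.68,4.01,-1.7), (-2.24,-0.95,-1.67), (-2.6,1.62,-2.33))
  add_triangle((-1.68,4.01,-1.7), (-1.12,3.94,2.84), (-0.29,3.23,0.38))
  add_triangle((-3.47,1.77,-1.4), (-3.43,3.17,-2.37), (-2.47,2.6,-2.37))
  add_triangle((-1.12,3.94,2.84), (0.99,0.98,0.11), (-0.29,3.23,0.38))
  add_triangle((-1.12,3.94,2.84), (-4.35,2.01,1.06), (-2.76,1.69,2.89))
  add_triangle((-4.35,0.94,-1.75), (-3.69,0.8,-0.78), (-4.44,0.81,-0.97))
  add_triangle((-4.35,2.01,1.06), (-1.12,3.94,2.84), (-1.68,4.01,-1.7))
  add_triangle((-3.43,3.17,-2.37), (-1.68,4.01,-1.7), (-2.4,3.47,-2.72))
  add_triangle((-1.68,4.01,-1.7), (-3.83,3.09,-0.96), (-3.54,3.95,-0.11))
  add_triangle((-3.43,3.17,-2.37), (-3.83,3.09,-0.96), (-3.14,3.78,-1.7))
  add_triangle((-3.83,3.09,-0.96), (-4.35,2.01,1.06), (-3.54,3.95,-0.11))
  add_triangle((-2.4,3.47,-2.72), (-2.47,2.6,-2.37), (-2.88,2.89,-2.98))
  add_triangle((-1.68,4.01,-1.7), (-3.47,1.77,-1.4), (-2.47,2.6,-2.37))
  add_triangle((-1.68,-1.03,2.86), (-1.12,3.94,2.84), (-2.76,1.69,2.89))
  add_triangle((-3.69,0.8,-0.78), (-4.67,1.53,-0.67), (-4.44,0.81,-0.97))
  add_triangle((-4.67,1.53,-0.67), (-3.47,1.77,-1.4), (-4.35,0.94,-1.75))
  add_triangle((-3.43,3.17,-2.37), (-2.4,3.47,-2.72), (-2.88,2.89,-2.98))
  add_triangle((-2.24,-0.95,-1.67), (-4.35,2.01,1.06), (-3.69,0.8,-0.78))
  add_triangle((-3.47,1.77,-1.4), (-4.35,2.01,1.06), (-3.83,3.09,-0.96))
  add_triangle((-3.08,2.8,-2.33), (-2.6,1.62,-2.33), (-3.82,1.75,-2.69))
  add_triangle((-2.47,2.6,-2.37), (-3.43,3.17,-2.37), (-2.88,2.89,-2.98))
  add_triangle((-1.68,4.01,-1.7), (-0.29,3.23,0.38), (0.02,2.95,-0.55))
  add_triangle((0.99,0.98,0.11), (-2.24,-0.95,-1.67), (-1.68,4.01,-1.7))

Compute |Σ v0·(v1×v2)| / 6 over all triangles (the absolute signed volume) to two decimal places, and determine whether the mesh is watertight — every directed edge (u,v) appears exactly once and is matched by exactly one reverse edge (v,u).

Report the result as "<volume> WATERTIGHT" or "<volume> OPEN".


55.36 WATERTIGHT

Per-triangle v0·(v1×v2)/6:
  t1: -0.3423
  t2: +0.6453
  t3: -0.2578
  t4: +0.5198
  t5: +0.7537
  t6: +1.3373
  t7: +1.1288
  t8: +2.2283
  t9: +1.1154
  t10: +1.2406
  t11: +6.4286
  t12: -0.5211
  t13: +0.5293
  t14: +0.4392
  t15: +3.6406
  t16: -0.1796
  t17: +1.6805
  t18: +0.3048
  t19: -0.7855
  t20: -1.2590
  t21: +1.2563
  t22: +0.2148
  t23: -0.3508
  t24: +0.4219
  t25: +0.6266
  t26: -0.2356
  t27: +2.5845
  t28: +0.3640
  t29: +1.3769
  t30: +4.7304
  t31: -0.0779
  t32: +11.2524
  t33: +1.1056
  t34: +2.2102
  t35: +0.9672
  t36: +2.2457
  t37: -0.1085
  t38: -1.7123
  t39: +3.2268
  t40: -0.0198
  t41: +0.8955
  t42: +0.5700
  t43: +0.9627
  t44: +1.9207
  t45: +0.3974
  t46: -0.0930
  t47: +0.9705
  t48: +1.0138
Σ = +55.3630 → |volume| = 55.36

Directed edges: 144 total, each appears once with its reverse present → watertight.


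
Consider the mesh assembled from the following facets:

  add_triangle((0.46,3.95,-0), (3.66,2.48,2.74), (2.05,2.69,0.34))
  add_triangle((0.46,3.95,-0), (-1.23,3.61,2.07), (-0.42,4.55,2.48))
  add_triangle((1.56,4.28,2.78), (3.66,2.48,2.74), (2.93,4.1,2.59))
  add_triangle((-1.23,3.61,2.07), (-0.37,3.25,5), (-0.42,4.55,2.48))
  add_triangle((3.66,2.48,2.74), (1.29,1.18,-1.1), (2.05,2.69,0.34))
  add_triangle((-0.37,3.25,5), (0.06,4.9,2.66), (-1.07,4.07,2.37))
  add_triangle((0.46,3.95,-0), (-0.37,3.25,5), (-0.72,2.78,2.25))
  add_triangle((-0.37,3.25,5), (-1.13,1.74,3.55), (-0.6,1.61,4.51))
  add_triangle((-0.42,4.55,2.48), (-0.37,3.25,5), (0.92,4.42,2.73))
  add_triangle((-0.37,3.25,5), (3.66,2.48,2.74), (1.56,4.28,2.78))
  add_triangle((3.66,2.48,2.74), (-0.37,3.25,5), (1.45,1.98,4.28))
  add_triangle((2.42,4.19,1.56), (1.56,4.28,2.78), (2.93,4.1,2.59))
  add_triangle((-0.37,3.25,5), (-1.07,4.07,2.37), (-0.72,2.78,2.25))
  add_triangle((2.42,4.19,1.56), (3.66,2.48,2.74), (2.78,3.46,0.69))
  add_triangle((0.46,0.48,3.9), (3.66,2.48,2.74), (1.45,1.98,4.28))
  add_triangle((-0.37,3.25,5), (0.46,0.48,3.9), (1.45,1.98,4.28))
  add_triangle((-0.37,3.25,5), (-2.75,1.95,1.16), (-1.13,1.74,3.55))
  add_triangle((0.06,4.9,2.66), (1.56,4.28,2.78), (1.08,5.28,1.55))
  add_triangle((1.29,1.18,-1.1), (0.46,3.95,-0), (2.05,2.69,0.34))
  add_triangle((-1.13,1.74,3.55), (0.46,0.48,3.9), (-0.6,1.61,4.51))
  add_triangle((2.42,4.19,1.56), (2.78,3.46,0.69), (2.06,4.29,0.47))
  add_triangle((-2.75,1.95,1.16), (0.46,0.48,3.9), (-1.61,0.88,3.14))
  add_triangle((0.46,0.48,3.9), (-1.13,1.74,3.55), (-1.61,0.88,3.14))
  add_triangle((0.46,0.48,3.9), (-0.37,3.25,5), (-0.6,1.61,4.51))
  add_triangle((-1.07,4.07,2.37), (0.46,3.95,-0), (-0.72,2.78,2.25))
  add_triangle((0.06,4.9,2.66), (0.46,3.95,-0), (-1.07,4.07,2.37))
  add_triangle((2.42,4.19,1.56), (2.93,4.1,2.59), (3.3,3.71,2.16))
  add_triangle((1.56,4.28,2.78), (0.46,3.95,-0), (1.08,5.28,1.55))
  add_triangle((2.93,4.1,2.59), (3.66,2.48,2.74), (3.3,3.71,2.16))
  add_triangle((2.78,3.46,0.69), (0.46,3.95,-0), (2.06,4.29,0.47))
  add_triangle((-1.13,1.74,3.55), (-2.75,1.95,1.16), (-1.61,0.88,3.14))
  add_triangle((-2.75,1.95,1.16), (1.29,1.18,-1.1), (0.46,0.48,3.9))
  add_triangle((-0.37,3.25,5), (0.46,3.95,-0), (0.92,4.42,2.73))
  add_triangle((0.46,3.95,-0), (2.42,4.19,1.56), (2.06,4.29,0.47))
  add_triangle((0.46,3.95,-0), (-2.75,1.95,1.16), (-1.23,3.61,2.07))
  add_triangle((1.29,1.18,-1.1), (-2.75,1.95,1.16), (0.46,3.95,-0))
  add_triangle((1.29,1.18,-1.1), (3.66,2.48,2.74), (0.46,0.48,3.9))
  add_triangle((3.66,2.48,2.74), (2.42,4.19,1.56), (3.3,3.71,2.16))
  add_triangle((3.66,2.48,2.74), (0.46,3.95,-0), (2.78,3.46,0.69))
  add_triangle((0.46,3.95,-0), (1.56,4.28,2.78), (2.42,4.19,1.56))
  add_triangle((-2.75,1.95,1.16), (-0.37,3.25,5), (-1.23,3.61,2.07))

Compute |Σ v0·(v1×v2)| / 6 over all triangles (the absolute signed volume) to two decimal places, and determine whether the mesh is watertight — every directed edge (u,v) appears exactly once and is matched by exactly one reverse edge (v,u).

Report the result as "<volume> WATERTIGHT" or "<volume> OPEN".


44.13 OPEN

Per-triangle v0·(v1×v2)/6:
  t1: +2.3782
  t2: +1.4001
  t3: +1.3000
  t4: +2.1902
  t5: +1.4164
  t6: +2.9054
  t7: -2.3270
  t8: +0.8292
  t9: +3.2684
  t10: +6.9320
  t11: +3.6107
  t12: +1.1430
  t13: +0.1845
  t14: +1.9222
  t15: +1.8355
  t16: +2.5252
  t17: +2.1243
  t18: +1.9992
  t19: +1.5157
  t20: +0.1032
  t21: +0.7898
  t22: -1.4002
  t23: +1.1805
  t24: +1.2804
  t25: -0.6585
  t26: +1.9070
  t27: +0.5539
  t28: +0.2320
  t29: +0.7570
  t30: +0.0267
  t31: +1.4273
  t32: -4.1360
  t33: -2.6792
  t34: +1.0047
  t35: +2.7967
  t36: +1.2757
  t37: -0.8756
  t38: -0.2567
  t39: -2.7565
  t40: +2.4457
  t41: +3.9543
Σ = +44.1254 → |volume| = 44.13

Directed edges: 123 total; 9 unmatched, e.g. (-0.42,4.55,2.48)→(0.46,3.95,-0) → open.


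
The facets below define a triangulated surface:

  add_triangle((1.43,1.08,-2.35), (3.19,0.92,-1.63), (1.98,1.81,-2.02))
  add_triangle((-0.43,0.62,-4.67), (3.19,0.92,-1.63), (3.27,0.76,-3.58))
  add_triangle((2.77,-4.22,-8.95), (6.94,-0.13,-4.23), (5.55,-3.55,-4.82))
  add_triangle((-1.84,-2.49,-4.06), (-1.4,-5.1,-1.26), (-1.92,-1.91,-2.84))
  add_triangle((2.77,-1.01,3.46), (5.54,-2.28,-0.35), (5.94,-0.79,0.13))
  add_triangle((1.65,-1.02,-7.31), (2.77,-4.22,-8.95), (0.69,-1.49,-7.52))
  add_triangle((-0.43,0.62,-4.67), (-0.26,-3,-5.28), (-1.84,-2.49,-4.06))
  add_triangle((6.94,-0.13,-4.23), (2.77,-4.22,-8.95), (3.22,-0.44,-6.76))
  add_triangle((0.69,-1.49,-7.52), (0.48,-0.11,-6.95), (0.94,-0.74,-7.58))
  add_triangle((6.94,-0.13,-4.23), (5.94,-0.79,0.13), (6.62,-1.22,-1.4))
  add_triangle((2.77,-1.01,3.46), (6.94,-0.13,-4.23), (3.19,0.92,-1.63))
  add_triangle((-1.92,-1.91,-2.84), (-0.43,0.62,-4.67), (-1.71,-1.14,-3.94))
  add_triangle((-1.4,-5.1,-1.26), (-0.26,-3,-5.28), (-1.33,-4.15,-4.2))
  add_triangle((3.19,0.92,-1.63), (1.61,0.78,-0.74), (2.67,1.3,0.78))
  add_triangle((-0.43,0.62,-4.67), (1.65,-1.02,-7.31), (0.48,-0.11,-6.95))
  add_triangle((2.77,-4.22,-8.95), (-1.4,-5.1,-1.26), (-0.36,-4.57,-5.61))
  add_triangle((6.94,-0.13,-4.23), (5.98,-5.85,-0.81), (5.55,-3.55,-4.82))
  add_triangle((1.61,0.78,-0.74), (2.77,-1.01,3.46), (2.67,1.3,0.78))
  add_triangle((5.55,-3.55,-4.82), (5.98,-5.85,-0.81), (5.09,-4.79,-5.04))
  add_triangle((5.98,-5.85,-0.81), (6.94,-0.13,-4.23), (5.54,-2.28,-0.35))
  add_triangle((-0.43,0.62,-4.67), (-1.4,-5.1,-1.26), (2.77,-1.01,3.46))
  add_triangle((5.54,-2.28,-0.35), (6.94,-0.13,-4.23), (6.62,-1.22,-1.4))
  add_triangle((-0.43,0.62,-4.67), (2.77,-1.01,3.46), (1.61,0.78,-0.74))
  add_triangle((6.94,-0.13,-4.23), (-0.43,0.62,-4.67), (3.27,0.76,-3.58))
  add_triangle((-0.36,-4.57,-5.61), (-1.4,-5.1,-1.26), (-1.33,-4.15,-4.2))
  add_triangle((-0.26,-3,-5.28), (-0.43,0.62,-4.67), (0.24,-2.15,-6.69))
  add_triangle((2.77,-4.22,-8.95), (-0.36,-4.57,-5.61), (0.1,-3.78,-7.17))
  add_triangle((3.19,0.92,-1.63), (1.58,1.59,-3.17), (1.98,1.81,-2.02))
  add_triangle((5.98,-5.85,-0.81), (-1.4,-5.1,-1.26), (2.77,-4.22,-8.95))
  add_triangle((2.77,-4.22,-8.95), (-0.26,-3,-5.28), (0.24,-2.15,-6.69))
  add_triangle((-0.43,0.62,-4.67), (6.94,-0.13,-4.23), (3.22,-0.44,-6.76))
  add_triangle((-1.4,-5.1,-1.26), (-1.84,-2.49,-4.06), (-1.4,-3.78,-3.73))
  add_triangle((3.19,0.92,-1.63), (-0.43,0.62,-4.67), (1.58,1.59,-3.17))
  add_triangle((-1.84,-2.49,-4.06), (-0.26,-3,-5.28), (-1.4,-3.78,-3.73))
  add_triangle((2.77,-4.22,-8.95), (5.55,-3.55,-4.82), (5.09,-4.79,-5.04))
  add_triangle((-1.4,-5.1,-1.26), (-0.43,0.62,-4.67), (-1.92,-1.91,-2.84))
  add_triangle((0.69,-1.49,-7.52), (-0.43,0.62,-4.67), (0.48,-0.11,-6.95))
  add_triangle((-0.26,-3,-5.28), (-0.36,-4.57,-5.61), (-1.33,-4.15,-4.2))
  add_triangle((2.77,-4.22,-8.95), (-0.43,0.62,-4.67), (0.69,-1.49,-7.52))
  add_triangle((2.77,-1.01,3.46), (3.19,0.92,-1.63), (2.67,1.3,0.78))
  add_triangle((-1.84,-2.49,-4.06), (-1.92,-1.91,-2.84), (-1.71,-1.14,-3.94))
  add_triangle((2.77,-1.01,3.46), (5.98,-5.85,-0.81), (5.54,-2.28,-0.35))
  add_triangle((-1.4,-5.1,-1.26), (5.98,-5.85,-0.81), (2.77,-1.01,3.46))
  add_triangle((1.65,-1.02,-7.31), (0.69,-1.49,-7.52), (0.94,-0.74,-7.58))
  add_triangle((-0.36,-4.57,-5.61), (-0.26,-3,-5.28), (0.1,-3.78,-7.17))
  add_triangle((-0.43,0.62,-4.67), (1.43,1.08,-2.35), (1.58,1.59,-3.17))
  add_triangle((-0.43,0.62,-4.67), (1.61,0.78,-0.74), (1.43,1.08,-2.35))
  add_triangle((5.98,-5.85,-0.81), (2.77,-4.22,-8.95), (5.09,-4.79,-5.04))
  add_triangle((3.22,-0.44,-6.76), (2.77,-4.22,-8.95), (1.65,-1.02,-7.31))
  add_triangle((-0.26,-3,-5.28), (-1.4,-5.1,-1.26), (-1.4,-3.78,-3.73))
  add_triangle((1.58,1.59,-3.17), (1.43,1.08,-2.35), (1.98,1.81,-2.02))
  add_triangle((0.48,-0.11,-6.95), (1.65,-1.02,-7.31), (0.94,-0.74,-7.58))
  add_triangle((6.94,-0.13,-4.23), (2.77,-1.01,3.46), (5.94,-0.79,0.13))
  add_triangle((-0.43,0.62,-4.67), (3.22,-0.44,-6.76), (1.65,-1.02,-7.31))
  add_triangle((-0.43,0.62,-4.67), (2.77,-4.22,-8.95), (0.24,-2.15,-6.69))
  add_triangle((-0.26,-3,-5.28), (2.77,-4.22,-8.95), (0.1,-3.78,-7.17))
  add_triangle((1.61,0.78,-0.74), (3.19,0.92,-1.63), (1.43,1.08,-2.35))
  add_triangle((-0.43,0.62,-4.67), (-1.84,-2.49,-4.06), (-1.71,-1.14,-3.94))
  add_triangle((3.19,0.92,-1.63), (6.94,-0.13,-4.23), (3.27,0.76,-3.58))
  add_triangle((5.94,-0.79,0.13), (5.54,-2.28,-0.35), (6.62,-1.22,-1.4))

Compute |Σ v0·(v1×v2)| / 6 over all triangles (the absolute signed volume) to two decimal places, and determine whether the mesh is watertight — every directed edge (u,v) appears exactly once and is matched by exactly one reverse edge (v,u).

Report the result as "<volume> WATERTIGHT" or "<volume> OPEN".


262.50 WATERTIGHT

Per-triangle v0·(v1×v2)/6:
  t1: -0.7088
  t2: +1.2311
  t3: +22.0154
  t4: +1.7588
  t5: +5.4928
  t6: +4.0492
  t7: +4.7566
  t8: +19.9396
  t9: +0.5389
  t10: +2.6859
  t11: +6.1827
  t12: -0.2513
  t13: -2.2567
  t14: +0.3366
  t15: +0.1322
  t16: +8.9503
  t17: +20.8383
  t18: -1.2750
  t19: +7.3812
  t20: +12.9521
  t21: -10.6004
  t22: +2.7957
  t23: -2.0200
  t24: +3.5618
  t25: +3.1405
  t26: +1.9310
  t27: +4.8358
  t28: +0.9483
  t29: +53.1083
  t30: +4.2316
  t31: +5.5617
  t32: +1.6876
  t33: +2.0143
  t34: +2.2007
  t35: +7.8846
  t36: -4.5138
  t37: +1.0579
  t38: +1.2365
  t39: -1.1418
  t40: +3.4359
  t41: +0.5380
  t42: +11.3224
  t43: +22.2735
  t44: +0.8038
  t45: +0.5295
  t46: -0.3792
  t47: -0.1295
  t48: +8.1666
  t49: +6.5923
  t50: +2.7373
  t51: -0.1597
  t52: +0.3862
  t53: -0.1146
  t54: +3.5346
  t55: +4.8958
  t56: -0.4853
  t57: +0.3011
  t58: +1.2783
  t59: +2.0970
  t60: +2.2018
Σ = +262.4962 → |volume| = 262.50

Directed edges: 180 total, each appears once with its reverse present → watertight.


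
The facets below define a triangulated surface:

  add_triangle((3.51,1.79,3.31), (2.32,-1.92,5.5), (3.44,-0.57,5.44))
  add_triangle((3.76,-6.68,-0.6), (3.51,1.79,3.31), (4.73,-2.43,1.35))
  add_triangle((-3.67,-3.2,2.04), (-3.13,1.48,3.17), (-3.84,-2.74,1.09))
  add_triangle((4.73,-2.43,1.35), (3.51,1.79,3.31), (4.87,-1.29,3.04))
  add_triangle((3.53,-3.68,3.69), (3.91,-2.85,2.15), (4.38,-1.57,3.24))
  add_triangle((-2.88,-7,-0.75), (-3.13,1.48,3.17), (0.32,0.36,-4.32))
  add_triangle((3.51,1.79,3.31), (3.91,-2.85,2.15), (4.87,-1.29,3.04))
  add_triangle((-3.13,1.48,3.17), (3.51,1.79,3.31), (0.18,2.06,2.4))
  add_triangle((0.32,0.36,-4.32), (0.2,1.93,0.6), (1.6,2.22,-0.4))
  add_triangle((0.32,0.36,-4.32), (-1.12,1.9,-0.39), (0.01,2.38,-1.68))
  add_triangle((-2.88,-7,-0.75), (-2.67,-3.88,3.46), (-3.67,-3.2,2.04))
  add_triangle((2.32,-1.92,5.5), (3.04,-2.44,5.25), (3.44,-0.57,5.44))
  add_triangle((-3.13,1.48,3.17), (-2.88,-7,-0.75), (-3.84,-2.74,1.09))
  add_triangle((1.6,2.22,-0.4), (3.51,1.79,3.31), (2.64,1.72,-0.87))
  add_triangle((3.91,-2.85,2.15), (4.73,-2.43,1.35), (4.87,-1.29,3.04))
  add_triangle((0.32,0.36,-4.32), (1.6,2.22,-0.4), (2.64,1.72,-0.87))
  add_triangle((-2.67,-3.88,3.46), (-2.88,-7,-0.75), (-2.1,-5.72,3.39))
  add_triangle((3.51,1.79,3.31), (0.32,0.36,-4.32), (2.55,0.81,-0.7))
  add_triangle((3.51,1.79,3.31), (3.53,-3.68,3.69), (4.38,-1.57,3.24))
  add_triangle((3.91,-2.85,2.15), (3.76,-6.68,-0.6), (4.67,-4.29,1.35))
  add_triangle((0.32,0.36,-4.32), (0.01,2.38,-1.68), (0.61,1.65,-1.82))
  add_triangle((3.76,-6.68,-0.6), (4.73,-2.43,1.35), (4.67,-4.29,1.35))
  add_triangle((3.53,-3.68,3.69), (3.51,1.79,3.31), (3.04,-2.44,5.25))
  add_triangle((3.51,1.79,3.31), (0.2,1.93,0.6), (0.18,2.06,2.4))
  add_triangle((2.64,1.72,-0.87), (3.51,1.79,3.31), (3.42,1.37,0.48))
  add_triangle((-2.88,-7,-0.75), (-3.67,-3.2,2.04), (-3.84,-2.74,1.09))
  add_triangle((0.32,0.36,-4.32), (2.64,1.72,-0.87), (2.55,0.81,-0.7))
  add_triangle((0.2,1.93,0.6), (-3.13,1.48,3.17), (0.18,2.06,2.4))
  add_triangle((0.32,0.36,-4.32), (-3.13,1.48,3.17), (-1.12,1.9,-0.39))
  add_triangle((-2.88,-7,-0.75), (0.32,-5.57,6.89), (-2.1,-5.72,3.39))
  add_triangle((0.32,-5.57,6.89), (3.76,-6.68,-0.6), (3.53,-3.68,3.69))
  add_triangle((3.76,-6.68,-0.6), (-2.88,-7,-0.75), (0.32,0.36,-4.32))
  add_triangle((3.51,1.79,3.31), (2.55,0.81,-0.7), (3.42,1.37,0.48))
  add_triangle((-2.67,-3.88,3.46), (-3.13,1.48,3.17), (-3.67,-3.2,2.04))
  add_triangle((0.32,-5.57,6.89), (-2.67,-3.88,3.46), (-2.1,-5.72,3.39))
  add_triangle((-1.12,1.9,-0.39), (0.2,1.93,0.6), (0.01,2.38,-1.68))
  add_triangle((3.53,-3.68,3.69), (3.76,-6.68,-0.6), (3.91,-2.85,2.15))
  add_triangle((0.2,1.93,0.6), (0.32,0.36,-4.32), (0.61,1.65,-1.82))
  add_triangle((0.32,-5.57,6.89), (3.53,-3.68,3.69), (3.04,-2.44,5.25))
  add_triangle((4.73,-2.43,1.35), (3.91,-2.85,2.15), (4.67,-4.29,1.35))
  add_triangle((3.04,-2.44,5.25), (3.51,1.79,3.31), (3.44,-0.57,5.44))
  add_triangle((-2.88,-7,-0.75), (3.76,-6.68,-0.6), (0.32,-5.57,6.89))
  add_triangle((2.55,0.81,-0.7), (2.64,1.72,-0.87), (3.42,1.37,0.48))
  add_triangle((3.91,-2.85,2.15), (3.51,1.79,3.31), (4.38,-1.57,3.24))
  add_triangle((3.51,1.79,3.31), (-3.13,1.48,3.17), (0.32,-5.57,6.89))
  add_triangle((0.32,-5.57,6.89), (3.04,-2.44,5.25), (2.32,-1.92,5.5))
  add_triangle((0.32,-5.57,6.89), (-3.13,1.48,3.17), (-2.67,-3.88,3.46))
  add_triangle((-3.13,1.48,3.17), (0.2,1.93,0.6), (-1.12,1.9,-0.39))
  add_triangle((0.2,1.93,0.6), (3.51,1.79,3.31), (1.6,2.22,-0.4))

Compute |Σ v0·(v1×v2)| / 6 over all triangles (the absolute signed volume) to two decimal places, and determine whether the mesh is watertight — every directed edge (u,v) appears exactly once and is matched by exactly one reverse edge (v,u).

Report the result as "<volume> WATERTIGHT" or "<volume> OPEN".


Per-triangle v0·(v1×v2)/6:
  t1: +0.5172
  t2: -3.9007
  t3: +3.2212
  t4: +2.4688
  t5: +2.4492
  t6: +18.4085
  t7: +1.0060
  t8: +3.0349
  t9: +1.8539
  t10: +1.6990
  t11: +7.6567
  t12: +1.6432
  t13: -3.4953
  t14: +2.3422
  t15: +2.0822
  t16: +2.1922
  t17: +6.1596
  t18: -1.6834
  t19: +3.6582
  t20: +1.5863
  t21: +0.8898
  t22: +2.5581
  t23: +6.7974
  t24: +1.9113
  t25: +1.3353
  t26: +3.7424
  t27: +1.5694
  t28: +1.8292
  t29: +2.4501
  t30: +9.9833
  t31: +24.6028
  t32: +33.1181
  t33: +0.1081
  t34: +6.4447
  t35: +6.8779
  t36: +0.9504
  t37: +6.4141
  t38: -0.4137
  t39: +9.1963
  t40: +1.5300
  t41: +1.8857
  t42: +56.4951
  t43: +0.5490
  t44: +0.8973
  t45: +32.3876
  t46: +3.8344
  t47: +17.2163
  t48: +2.1837
  t49: +2.3792
Σ = +292.6230 → |volume| = 292.62

Directed edges: 147 total; 9 unmatched, e.g. (3.51,1.79,3.31)→(2.32,-1.92,5.5) → open.

292.62 OPEN


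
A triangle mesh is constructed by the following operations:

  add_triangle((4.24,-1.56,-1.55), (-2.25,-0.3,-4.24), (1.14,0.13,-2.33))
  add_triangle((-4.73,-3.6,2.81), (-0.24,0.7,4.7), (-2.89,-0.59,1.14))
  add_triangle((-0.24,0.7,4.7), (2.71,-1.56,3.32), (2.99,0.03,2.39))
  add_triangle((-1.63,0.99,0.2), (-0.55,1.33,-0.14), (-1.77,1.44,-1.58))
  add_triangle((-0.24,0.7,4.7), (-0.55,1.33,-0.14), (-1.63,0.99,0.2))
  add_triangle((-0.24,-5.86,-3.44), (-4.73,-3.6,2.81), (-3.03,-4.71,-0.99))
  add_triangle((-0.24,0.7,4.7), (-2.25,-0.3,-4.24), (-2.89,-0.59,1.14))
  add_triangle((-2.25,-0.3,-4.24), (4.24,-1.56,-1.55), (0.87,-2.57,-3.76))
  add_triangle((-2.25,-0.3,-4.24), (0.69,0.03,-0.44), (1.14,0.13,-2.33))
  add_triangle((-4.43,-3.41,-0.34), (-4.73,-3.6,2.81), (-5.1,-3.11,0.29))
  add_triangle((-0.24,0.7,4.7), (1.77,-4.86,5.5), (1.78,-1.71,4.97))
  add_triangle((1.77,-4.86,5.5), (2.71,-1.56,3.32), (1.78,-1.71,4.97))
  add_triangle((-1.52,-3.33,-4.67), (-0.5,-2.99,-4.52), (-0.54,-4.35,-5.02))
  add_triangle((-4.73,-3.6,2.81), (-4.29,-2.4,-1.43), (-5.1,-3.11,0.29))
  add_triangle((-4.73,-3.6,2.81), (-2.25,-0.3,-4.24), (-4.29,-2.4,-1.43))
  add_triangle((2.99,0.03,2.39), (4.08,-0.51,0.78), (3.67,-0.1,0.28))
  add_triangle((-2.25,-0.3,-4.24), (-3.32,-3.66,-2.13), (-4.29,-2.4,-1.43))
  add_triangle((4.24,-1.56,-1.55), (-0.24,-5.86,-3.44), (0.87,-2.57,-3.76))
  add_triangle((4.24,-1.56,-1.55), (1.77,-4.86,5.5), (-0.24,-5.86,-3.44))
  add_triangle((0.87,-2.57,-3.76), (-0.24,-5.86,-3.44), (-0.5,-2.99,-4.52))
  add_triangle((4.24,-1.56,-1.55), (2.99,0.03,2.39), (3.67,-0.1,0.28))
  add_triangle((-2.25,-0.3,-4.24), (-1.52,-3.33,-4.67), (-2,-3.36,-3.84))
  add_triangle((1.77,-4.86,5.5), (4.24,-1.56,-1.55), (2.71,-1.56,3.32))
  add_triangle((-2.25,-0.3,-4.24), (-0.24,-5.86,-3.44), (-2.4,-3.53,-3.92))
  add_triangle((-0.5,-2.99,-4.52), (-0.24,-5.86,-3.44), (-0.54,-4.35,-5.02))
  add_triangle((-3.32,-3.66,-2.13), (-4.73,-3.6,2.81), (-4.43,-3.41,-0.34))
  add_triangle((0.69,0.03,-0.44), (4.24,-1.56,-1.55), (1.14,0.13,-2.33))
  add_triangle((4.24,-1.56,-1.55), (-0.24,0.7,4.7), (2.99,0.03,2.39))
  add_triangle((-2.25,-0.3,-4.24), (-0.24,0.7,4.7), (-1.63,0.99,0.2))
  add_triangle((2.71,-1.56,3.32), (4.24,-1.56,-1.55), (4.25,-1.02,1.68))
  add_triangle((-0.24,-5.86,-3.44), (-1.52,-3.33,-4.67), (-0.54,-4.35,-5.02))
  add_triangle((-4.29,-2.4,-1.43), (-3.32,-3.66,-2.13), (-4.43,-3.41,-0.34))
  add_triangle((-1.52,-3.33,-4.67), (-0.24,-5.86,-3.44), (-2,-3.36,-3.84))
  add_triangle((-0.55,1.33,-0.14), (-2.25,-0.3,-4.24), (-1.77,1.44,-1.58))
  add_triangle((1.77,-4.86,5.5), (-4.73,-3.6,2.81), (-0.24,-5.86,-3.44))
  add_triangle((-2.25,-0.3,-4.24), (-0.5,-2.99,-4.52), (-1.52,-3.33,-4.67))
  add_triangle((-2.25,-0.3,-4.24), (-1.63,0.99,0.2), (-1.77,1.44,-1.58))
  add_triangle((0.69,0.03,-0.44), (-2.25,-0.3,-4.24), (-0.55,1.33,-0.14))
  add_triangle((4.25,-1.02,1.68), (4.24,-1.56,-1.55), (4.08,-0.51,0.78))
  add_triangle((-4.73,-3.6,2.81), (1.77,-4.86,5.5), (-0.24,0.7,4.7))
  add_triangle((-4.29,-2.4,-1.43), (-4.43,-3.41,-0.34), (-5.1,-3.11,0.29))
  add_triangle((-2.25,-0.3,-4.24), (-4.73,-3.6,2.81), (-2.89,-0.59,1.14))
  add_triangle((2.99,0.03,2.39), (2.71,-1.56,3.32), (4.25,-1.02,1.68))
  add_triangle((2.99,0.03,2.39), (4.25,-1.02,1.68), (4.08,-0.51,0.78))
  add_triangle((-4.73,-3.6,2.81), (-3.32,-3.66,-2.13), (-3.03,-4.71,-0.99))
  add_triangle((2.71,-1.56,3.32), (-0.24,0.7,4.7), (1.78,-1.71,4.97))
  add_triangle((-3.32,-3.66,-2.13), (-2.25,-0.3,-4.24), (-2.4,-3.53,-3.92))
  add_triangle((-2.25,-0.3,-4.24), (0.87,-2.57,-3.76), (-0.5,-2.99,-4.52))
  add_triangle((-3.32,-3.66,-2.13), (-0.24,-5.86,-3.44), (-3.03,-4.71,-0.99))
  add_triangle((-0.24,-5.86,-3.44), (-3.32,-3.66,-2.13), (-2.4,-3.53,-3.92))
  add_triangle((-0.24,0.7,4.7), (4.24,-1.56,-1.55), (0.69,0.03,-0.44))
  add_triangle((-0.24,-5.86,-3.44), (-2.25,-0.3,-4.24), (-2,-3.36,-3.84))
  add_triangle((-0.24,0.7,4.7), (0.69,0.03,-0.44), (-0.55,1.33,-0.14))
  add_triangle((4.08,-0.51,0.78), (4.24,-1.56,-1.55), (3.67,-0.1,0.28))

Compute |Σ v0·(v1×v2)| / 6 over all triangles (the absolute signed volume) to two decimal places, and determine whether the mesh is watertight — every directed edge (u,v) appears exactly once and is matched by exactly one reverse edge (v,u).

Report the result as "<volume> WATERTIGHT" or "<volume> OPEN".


237.28 WATERTIGHT

Per-triangle v0·(v1×v2)/6:
  t1: +3.4905
  t2: +6.1843
  t3: +4.2731
  t4: +0.4657
  t5: +1.2949
  t6: +5.6981
  t7: +2.2033
  t8: +5.3058
  t9: -0.0898
  t10: +1.8905
  t11: +5.1114
  t12: +3.8079
  t13: +0.7808
  t14: -0.5516
  t15: +0.6269
  t16: +0.5593
  t17: +5.1998
  t18: +8.8593
  t19: +36.3311
  t20: +3.4636
  t21: -1.7824
  t22: +2.0112
  t23: +10.3755
  t24: +4.9136
  t25: +0.0676
  t26: +2.5307
  t27: +0.3109
  t28: -2.1778
  t29: +1.4346
  t30: +2.9425
  t31: +2.3734
  t32: +2.1467
  t33: +2.4150
  t34: +0.3604
  t35: +46.8528
  t36: +2.2164
  t37: +1.2614
  t38: +0.8950
  t39: +1.3921
  t40: +26.8596
  t41: +1.1169
  t42: +6.4338
  t43: +1.9692
  t44: +0.8425
  t45: +5.2818
  t46: +2.2537
  t47: +4.2400
  t48: +2.3154
  t49: +5.4440
  t50: +5.7618
  t51: +1.0064
  t52: -3.3104
  t53: +0.7481
  t54: +0.8712
Σ = +237.2789 → |volume| = 237.28

Directed edges: 162 total, each appears once with its reverse present → watertight.


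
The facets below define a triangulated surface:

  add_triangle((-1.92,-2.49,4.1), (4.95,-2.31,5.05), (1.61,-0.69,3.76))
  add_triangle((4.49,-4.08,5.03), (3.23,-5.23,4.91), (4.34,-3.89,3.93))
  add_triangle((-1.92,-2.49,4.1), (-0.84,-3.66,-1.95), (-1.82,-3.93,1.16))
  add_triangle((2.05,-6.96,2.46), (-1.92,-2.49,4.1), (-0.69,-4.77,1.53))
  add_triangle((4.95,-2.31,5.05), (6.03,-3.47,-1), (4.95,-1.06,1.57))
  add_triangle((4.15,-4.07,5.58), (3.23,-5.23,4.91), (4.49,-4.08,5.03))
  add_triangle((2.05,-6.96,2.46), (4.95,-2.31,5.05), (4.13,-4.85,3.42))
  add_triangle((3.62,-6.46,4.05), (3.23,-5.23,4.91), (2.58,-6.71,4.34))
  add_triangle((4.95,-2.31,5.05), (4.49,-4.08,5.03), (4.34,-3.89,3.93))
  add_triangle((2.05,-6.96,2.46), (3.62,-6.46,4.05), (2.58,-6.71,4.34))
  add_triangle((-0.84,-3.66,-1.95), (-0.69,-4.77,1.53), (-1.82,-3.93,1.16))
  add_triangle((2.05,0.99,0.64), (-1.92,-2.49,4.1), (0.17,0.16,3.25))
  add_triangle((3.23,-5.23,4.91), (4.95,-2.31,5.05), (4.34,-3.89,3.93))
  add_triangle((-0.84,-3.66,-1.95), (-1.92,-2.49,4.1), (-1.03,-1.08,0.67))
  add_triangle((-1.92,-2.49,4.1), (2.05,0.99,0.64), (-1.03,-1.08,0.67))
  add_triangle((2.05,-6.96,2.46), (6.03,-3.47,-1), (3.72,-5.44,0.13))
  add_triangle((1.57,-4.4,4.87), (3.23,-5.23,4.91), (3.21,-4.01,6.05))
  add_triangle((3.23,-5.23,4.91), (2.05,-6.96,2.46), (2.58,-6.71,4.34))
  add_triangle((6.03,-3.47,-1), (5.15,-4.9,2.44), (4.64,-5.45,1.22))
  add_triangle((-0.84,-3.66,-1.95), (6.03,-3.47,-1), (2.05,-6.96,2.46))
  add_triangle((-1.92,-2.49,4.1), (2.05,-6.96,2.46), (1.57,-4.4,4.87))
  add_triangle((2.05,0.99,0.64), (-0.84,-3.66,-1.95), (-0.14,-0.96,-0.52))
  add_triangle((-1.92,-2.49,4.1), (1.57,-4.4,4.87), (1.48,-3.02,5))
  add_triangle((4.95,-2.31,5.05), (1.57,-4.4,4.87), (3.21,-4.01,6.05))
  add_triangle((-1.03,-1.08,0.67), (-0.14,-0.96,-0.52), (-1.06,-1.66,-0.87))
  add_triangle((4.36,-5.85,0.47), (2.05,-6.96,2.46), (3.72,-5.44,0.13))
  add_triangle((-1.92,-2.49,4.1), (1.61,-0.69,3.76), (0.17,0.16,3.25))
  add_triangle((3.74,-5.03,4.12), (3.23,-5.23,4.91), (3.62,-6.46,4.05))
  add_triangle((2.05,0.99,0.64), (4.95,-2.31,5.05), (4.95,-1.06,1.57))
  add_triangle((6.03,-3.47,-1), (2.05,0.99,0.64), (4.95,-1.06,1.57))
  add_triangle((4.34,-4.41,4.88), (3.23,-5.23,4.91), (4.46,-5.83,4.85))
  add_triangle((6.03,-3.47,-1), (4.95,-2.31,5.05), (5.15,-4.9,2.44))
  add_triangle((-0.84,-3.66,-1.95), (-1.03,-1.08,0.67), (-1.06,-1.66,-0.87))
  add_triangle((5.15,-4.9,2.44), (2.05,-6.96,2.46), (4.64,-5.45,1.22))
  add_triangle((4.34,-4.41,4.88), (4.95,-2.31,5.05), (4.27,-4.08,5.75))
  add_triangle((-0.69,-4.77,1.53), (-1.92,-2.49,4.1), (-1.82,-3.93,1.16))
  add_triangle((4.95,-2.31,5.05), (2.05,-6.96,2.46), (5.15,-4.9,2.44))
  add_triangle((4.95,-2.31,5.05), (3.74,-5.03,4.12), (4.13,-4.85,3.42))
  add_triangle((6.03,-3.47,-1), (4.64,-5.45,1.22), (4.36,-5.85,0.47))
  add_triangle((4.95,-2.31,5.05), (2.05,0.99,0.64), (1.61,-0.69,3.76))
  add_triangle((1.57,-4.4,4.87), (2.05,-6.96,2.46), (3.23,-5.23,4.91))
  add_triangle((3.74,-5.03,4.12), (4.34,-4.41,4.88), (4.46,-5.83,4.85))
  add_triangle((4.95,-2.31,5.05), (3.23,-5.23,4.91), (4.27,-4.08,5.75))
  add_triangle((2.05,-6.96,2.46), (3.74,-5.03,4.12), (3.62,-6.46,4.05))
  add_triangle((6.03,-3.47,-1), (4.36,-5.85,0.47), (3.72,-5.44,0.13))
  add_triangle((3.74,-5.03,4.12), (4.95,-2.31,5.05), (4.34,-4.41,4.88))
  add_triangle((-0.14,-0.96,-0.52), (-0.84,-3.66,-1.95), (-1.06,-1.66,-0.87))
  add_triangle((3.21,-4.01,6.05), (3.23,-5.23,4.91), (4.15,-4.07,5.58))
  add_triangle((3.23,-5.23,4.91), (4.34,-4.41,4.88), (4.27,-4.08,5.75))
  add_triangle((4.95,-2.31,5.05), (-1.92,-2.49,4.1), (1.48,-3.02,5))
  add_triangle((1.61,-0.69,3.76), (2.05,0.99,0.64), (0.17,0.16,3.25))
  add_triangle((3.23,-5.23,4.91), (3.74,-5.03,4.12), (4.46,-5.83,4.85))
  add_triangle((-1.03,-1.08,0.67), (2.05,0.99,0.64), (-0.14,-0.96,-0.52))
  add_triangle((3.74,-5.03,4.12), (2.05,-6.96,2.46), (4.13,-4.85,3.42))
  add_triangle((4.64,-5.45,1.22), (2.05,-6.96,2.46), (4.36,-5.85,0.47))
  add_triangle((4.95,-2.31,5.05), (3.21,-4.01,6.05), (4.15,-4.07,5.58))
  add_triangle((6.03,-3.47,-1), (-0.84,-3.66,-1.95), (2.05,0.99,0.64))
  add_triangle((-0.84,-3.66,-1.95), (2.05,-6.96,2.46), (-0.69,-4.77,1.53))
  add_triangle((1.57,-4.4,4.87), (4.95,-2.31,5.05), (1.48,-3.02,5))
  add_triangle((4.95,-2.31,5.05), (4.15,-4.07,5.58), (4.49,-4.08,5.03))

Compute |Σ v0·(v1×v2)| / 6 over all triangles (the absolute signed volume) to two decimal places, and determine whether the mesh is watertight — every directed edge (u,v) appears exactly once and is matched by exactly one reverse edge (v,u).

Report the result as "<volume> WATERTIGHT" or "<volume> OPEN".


Per-triangle v0·(v1×v2)/6:
  t1: +6.2216
  t2: +1.5486
  t3: -0.3623
  t4: +8.3049
  t5: +9.2587
  t6: +1.3098
  t7: -4.8184
  t8: +2.1154
  t9: +1.5060
  t10: +2.6840
  t11: +3.0834
  t12: -1.8321
  t13: -4.0125
  t14: +1.5646
  t15: -0.4060
  t16: -4.9451
  t17: +2.7583
  t18: -1.7141
  t19: +5.3312
  t20: +23.7966
  t21: +11.2264
  t22: +0.0150
  t23: +3.8101
  t24: -1.6232
  t25: -0.1602
  t26: +1.5590
  t27: +3.0725
  t28: +1.3066
  t29: +4.0921
  t30: +3.4520
  t31: +1.4324
  t32: +13.2080
  t33: +0.5090
  t34: +5.5297
  t35: +1.9630
  t36: +3.4094
  t37: +14.6964
  t38: +2.8842
  t39: +3.3470
  t40: +3.4741
  t41: +5.5235
  t42: -0.0666
  t43: -1.4998
  t44: -0.0372
  t45: +1.4480
  t46: +0.6268
  t47: +0.0028
  t48: +2.1352
  t49: +1.5760
  t50: +1.8937
  t51: +1.6896
  t52: +0.1070
  t53: -0.3971
  t54: +2.8708
  t55: +3.4639
  t56: +2.0945
  t57: +0.4751
  t58: +7.5355
  t59: +4.2788
  t60: +1.4134
Σ = +163.7303 → |volume| = 163.73

Directed edges: 180 total, each appears once with its reverse present → watertight.

163.73 WATERTIGHT


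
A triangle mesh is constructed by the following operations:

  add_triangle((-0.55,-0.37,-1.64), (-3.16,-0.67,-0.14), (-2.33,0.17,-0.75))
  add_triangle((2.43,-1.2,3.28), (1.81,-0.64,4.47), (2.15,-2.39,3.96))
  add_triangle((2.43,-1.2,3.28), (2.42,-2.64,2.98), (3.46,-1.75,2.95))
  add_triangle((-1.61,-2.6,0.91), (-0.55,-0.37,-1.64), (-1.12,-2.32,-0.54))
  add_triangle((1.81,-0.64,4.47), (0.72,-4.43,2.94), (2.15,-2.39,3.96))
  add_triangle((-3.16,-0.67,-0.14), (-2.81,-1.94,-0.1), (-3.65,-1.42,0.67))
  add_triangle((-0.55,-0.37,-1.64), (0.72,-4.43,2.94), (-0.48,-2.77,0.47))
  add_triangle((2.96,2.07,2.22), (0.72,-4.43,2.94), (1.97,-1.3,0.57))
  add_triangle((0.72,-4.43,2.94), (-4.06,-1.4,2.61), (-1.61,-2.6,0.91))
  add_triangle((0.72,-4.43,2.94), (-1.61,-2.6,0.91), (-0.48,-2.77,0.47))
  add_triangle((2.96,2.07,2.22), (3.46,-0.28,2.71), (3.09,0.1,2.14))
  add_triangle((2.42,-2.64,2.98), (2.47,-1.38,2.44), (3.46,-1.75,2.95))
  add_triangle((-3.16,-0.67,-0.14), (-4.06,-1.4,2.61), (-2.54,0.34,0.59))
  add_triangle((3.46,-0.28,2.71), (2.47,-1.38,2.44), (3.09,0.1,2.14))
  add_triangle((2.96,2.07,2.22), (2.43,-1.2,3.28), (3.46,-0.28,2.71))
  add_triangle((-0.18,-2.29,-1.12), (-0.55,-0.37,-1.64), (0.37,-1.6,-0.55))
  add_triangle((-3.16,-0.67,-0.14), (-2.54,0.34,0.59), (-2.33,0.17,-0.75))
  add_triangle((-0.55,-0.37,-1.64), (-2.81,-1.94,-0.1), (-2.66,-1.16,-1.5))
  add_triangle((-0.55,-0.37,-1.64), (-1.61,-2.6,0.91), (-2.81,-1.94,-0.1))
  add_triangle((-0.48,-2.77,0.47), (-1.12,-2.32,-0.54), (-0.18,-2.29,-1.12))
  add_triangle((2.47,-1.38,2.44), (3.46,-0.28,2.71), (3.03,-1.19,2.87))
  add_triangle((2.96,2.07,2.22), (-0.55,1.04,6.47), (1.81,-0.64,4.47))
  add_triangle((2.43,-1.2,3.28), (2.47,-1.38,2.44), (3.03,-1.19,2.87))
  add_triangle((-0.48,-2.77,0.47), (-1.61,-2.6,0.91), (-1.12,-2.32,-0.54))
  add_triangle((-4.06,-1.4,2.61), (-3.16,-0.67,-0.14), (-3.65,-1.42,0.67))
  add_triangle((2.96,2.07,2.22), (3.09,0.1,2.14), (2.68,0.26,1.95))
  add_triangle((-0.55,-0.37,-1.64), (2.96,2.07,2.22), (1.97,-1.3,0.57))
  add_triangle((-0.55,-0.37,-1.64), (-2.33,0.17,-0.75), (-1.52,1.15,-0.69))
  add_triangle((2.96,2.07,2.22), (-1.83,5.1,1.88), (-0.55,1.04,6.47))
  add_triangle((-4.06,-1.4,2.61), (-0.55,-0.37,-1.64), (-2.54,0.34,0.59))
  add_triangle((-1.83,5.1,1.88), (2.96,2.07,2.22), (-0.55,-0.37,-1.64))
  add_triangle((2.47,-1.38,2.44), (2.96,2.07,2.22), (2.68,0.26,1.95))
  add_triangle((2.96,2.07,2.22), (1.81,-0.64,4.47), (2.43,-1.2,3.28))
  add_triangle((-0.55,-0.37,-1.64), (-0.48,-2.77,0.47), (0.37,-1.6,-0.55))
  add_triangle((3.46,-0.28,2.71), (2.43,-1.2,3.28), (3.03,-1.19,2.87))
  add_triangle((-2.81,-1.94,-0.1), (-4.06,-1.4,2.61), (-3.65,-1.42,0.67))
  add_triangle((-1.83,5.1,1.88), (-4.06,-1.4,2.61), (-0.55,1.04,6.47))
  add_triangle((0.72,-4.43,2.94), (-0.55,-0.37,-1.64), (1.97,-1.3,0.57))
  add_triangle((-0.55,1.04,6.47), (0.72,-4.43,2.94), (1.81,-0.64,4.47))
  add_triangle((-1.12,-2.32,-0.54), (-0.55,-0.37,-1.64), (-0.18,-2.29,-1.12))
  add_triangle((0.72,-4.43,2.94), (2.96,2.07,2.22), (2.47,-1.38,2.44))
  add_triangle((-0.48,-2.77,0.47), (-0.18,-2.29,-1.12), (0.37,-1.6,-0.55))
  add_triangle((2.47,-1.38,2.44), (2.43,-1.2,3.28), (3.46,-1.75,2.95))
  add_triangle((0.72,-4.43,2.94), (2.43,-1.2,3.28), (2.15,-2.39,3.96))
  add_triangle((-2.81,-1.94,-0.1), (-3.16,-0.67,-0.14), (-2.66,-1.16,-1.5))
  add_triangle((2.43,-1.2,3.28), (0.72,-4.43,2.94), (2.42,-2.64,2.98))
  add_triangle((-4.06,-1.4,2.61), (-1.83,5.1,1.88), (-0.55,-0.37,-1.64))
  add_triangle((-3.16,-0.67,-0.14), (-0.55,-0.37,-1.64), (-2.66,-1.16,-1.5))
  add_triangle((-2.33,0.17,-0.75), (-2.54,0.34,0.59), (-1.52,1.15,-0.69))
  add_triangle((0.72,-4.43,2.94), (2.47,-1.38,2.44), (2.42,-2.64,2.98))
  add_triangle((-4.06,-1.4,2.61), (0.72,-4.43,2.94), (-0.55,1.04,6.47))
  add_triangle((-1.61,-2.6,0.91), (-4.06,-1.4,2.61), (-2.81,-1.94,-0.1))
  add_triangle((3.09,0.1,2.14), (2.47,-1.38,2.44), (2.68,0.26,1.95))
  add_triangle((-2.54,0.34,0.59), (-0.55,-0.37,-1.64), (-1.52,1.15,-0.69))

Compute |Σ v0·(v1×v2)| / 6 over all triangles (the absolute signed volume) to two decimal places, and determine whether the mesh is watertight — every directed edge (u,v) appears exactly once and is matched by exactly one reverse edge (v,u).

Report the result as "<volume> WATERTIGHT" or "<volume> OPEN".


132.31 WATERTIGHT

Per-triangle v0·(v1×v2)/6:
  t1: +0.6513
  t2: +1.1991
  t3: +1.0019
  t4: +0.4308
  t5: +2.2713
  t6: +0.5805
  t7: +0.6786
  t8: +5.3791
  t9: +5.1041
  t10: +1.4934
  t11: +0.3533
  t12: -0.2037
  t13: +1.4904
  t14: +0.0887
  t15: +1.7767
  t16: +0.2298
  t17: +0.5449
  t18: +0.5070
  t19: +1.1252
  t20: +0.5935
  t21: +0.0627
  t22: +8.6583
  t23: +0.1901
  t24: +0.6552
  t25: +0.7132
  t26: -0.0803
  t27: +1.6281
  t28: +0.6223
  t29: +19.3757
  t30: -1.7674
  t31: +3.8868
  t32: -0.5598
  t33: +3.0816
  t34: -0.6931
  t35: +0.4626
  t36: +0.8933
  t37: +23.1341
  t38: +2.5803
  t39: +10.1567
  t40: +0.6404
  t41: -2.2492
  t42: +0.3686
  t43: -0.0967
  t44: +0.6870
  t45: +0.9862
  t46: +1.6245
  t47: +7.6452
  t48: +0.3227
  t49: +0.5800
  t50: -0.2044
  t51: +22.1938
  t52: +2.5557
  t53: -0.1357
  t54: -0.9042
Σ = +132.3101 → |volume| = 132.31

Directed edges: 162 total, each appears once with its reverse present → watertight.
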